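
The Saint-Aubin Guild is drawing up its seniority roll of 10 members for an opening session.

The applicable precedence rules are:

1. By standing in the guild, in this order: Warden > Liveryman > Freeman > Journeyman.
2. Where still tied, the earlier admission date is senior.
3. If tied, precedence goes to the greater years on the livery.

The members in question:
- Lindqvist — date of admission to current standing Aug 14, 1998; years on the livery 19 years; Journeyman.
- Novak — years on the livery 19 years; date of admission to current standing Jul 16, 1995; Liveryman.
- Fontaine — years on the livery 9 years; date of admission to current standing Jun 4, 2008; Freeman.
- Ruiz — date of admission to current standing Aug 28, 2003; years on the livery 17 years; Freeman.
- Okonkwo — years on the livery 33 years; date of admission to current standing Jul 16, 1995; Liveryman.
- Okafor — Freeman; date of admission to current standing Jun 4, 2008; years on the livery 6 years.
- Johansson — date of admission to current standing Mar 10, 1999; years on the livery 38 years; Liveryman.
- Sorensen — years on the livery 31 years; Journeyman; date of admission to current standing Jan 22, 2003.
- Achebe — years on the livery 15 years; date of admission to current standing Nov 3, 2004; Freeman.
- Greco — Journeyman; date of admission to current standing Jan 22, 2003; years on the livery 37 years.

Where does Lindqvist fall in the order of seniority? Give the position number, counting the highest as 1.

By standing in the guild: Okonkwo, Novak and Johansson (Liveryman); then Ruiz, Achebe, Fontaine and Okafor (Freeman); then Lindqvist, Greco and Sorensen (Journeyman).
Among Okonkwo, Novak and Johansson, by date of admission to current standing (earlier first): Okonkwo and Novak (Jul 16, 1995) before Johansson (Mar 10, 1999).
Among Okonkwo and Novak, by years on the livery (higher first): Okonkwo (33 years) before Novak (19 years).
Among Ruiz, Achebe, Fontaine and Okafor, by date of admission to current standing (earlier first): Ruiz (Aug 28, 2003) before Achebe (Nov 3, 2004) before Fontaine and Okafor (Jun 4, 2008).
Among Fontaine and Okafor, by years on the livery (higher first): Fontaine (9 years) before Okafor (6 years).
Among Lindqvist, Greco and Sorensen, by date of admission to current standing (earlier first): Lindqvist (Aug 14, 1998) before Greco and Sorensen (Jan 22, 2003).
Among Greco and Sorensen, by years on the livery (higher first): Greco (37 years) before Sorensen (31 years).
Order: Okonkwo, Novak, Johansson, Ruiz, Achebe, Fontaine, Okafor, Lindqvist, Greco, Sorensen. So position 8.

8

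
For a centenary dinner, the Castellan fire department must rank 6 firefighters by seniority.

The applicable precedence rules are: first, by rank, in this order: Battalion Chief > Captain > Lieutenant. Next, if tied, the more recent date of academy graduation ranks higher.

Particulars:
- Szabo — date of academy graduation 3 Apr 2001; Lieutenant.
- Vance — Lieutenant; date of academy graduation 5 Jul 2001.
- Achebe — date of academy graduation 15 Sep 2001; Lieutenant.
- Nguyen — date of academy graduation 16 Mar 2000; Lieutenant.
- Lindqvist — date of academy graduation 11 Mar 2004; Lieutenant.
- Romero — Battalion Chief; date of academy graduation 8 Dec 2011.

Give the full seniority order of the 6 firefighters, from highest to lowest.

Romero, Lindqvist, Achebe, Vance, Szabo, Nguyen

By rank: Romero (Battalion Chief); then Lindqvist, Achebe, Vance, Szabo and Nguyen (Lieutenant).
Among Lindqvist, Achebe, Vance, Szabo and Nguyen, by date of academy graduation (later first): Lindqvist (11 Mar 2004) before Achebe (15 Sep 2001) before Vance (5 Jul 2001) before Szabo (3 Apr 2001) before Nguyen (16 Mar 2000).
Full order: Romero, Lindqvist, Achebe, Vance, Szabo, Nguyen.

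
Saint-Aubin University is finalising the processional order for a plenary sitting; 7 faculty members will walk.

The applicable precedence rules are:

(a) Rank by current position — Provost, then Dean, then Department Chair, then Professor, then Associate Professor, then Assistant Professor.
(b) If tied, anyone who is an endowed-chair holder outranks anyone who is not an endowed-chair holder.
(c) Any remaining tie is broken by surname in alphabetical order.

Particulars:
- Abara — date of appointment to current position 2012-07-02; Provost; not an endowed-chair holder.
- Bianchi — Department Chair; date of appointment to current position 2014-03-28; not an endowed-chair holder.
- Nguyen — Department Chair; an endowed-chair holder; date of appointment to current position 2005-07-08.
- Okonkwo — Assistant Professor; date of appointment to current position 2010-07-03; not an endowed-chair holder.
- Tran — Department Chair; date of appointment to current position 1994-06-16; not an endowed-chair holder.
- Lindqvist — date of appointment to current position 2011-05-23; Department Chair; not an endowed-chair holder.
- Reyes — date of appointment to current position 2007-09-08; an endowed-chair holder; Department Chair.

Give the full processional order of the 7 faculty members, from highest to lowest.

By current position: Abara (Provost); then Nguyen, Reyes, Bianchi, Lindqvist and Tran (Department Chair); then Okonkwo (Assistant Professor).
Among Nguyen, Reyes, Bianchi, Lindqvist and Tran, an endowed-chair holder before not an endowed-chair holder: Nguyen and Reyes (an endowed-chair holder) before Bianchi, Lindqvist and Tran (not an endowed-chair holder).
Among Nguyen and Reyes, alphabetically by surname: Nguyen before Reyes.
Among Bianchi, Lindqvist and Tran, alphabetically by surname: Bianchi before Lindqvist before Tran.
Full order: Abara, Nguyen, Reyes, Bianchi, Lindqvist, Tran, Okonkwo.

Abara, Nguyen, Reyes, Bianchi, Lindqvist, Tran, Okonkwo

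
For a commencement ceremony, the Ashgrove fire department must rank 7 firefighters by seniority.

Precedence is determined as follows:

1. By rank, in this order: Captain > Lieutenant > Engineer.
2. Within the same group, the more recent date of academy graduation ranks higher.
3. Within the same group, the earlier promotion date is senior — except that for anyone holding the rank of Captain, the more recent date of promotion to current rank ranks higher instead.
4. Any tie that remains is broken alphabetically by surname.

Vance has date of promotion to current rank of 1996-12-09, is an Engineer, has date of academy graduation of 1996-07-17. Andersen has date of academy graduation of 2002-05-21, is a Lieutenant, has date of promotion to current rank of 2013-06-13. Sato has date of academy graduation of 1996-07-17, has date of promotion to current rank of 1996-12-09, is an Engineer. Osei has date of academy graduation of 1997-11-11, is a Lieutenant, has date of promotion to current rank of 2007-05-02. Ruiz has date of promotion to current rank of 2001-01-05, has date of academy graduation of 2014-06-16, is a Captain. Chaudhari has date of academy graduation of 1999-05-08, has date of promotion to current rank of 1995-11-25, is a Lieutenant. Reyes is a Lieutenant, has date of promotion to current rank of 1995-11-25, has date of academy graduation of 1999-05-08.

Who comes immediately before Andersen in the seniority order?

Ruiz

By rank: Ruiz (Captain); then Andersen, Chaudhari, Reyes and Osei (Lieutenant); then Sato and Vance (Engineer).
Among Andersen, Chaudhari, Reyes and Osei, by date of academy graduation (later first): Andersen (2002-05-21) before Chaudhari and Reyes (1999-05-08) before Osei (1997-11-11).
Chaudhari and Reyes both have date of promotion to current rank 1995-11-25, so the next rule applies.
Among Chaudhari and Reyes, alphabetically by surname: Chaudhari before Reyes.
Sato and Vance both have date of academy graduation 1996-07-17, so the next rule applies.
Sato and Vance both have date of promotion to current rank 1996-12-09, so the next rule applies.
Among Sato and Vance, alphabetically by surname: Sato before Vance.
Order: Ruiz, Andersen, Chaudhari, Reyes, Osei, Sato, Vance.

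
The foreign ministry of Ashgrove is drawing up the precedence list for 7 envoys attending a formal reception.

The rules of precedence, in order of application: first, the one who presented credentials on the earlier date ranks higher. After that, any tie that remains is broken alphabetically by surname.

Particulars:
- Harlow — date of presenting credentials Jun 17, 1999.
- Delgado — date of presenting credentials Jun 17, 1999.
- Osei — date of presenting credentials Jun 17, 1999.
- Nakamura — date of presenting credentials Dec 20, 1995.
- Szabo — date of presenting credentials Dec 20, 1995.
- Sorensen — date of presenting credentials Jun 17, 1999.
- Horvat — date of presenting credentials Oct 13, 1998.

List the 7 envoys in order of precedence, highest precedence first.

Nakamura, Szabo, Horvat, Delgado, Harlow, Osei, Sorensen

By date of presenting credentials (earlier first): Nakamura and Szabo (both Dec 20, 1995); then Horvat (Oct 13, 1998); then Delgado, Harlow, Osei and Sorensen (each Jun 17, 1999).
Among Nakamura and Szabo, alphabetically by surname: Nakamura before Szabo.
Among Delgado, Harlow, Osei and Sorensen, alphabetically by surname: Delgado before Harlow before Osei before Sorensen.
Full order: Nakamura, Szabo, Horvat, Delgado, Harlow, Osei, Sorensen.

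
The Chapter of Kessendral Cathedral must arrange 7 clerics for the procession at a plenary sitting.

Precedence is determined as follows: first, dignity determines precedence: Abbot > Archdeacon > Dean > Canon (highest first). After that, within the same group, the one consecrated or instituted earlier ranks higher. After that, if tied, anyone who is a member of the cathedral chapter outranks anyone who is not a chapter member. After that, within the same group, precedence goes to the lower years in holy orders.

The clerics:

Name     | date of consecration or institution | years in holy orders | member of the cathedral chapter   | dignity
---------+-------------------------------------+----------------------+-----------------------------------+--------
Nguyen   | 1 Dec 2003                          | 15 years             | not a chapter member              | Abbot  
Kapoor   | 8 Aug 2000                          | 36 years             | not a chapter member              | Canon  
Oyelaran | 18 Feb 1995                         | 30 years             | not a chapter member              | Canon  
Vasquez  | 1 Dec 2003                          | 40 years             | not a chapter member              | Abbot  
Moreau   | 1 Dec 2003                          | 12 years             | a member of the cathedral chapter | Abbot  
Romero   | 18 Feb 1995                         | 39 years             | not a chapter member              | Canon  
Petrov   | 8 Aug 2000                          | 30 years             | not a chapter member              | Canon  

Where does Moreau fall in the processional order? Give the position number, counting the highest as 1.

1

By dignity: Moreau, Nguyen and Vasquez (Abbot); then Oyelaran, Romero, Petrov and Kapoor (Canon).
Moreau, Nguyen and Vasquez all have date of consecration or institution 1 Dec 2003, so the next rule applies.
Among Moreau, Nguyen and Vasquez, a member of the cathedral chapter before not a chapter member: Moreau (a member of the cathedral chapter) before Nguyen and Vasquez (not a chapter member).
Among Nguyen and Vasquez, by years in holy orders (lower first): Nguyen (15 years) before Vasquez (40 years).
Among Oyelaran, Romero, Petrov and Kapoor, by date of consecration or institution (earlier first): Oyelaran and Romero (18 Feb 1995) before Petrov and Kapoor (8 Aug 2000).
Oyelaran and Romero are each not a chapter member, so the next rule applies.
Among Oyelaran and Romero, by years in holy orders (lower first): Oyelaran (30 years) before Romero (39 years).
Petrov and Kapoor are each not a chapter member, so the next rule applies.
Among Petrov and Kapoor, by years in holy orders (lower first): Petrov (30 years) before Kapoor (36 years).
Order: Moreau, Nguyen, Vasquez, Oyelaran, Romero, Petrov, Kapoor. So position 1.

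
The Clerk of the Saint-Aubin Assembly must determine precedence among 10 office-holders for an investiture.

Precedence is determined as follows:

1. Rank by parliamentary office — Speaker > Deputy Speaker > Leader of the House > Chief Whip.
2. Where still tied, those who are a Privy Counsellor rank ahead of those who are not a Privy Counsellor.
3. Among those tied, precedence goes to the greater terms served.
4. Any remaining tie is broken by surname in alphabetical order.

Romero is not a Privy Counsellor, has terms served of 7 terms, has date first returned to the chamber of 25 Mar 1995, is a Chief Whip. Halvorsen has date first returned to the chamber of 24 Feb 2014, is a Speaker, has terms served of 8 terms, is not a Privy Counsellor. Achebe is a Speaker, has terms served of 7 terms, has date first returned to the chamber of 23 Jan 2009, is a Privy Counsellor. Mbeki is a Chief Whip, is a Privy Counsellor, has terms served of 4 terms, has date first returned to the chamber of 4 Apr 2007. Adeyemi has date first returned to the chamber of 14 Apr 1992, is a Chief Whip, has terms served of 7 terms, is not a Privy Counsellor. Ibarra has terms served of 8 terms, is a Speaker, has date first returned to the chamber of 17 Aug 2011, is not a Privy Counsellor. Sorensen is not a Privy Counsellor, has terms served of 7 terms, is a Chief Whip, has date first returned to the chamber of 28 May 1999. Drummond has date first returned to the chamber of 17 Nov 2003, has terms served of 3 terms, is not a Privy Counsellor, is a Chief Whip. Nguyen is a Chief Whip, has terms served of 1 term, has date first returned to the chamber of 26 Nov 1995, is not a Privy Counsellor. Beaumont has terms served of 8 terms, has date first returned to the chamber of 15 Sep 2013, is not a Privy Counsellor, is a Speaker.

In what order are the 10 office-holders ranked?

By parliamentary office: Achebe, Beaumont, Halvorsen and Ibarra (Speaker); then Mbeki, Adeyemi, Romero, Sorensen, Drummond and Nguyen (Chief Whip).
Among Achebe, Beaumont, Halvorsen and Ibarra, a Privy Counsellor before not a Privy Counsellor: Achebe (a Privy Counsellor) before Beaumont, Halvorsen and Ibarra (not a Privy Counsellor).
Beaumont, Halvorsen and Ibarra all have terms served 8 terms, so the next rule applies.
Among Beaumont, Halvorsen and Ibarra, alphabetically by surname: Beaumont before Halvorsen before Ibarra.
Among Mbeki, Adeyemi, Romero, Sorensen, Drummond and Nguyen, a Privy Counsellor before not a Privy Counsellor: Mbeki (a Privy Counsellor) before Adeyemi, Romero, Sorensen, Drummond and Nguyen (not a Privy Counsellor).
Among Adeyemi, Romero, Sorensen, Drummond and Nguyen, by terms served (higher first): Adeyemi, Romero and Sorensen (7 terms) before Drummond (3 terms) before Nguyen (1 term).
Among Adeyemi, Romero and Sorensen, alphabetically by surname: Adeyemi before Romero before Sorensen.
Full order: Achebe, Beaumont, Halvorsen, Ibarra, Mbeki, Adeyemi, Romero, Sorensen, Drummond, Nguyen.

Achebe, Beaumont, Halvorsen, Ibarra, Mbeki, Adeyemi, Romero, Sorensen, Drummond, Nguyen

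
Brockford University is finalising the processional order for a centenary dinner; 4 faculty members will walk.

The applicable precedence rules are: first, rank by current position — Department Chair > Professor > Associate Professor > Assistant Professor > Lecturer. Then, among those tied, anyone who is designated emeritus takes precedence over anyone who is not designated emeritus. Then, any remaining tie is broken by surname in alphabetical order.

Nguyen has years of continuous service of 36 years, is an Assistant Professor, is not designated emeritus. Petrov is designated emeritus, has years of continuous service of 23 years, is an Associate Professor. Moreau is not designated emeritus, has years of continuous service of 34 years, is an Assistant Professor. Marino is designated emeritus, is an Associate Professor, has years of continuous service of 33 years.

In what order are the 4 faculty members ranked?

By current position: Marino and Petrov (Associate Professor); then Moreau and Nguyen (Assistant Professor).
Marino and Petrov are each designated emeritus, so the next rule applies.
Among Marino and Petrov, alphabetically by surname: Marino before Petrov.
Moreau and Nguyen are each not designated emeritus, so the next rule applies.
Among Moreau and Nguyen, alphabetically by surname: Moreau before Nguyen.
Full order: Marino, Petrov, Moreau, Nguyen.

Marino, Petrov, Moreau, Nguyen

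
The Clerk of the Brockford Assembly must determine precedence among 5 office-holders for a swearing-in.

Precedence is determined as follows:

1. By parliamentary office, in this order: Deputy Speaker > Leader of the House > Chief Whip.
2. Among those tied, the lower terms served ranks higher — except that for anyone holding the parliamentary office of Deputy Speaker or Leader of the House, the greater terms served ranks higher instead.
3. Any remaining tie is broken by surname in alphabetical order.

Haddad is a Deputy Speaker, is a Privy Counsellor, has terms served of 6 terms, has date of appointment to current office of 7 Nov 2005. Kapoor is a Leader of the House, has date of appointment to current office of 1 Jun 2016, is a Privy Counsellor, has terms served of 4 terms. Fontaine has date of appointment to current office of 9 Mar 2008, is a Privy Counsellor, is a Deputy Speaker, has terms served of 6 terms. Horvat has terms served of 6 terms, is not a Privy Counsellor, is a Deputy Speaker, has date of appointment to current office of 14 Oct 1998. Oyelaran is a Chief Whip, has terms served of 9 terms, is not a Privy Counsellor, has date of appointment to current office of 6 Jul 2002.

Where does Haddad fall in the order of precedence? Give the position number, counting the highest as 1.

By parliamentary office: Fontaine, Haddad and Horvat (Deputy Speaker); then Kapoor (Leader of the House); then Oyelaran (Chief Whip).
Fontaine, Haddad and Horvat all have terms served 6 terms, so the next rule applies.
Among Fontaine, Haddad and Horvat, alphabetically by surname: Fontaine before Haddad before Horvat.
Order: Fontaine, Haddad, Horvat, Kapoor, Oyelaran. So position 2.

2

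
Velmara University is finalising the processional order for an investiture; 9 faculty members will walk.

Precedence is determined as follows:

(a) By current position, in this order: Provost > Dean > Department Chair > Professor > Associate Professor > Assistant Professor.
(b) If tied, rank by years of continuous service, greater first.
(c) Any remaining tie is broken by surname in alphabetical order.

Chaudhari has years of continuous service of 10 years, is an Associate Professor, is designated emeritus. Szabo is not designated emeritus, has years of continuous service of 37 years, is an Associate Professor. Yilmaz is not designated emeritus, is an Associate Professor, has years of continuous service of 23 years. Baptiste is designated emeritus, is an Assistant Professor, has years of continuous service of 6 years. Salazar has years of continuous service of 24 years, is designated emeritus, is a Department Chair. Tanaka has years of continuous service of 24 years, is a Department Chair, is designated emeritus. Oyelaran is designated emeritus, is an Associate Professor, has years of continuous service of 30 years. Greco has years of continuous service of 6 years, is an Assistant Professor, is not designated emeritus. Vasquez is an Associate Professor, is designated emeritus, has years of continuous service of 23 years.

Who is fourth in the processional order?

By current position: Salazar and Tanaka (Department Chair); then Szabo, Oyelaran, Vasquez, Yilmaz and Chaudhari (Associate Professor); then Baptiste and Greco (Assistant Professor).
Salazar and Tanaka both have years of continuous service 24 years, so the next rule applies.
Among Salazar and Tanaka, alphabetically by surname: Salazar before Tanaka.
Among Szabo, Oyelaran, Vasquez, Yilmaz and Chaudhari, by years of continuous service (higher first): Szabo (37 years) before Oyelaran (30 years) before Vasquez and Yilmaz (23 years) before Chaudhari (10 years).
Among Vasquez and Yilmaz, alphabetically by surname: Vasquez before Yilmaz.
Baptiste and Greco both have years of continuous service 6 years, so the next rule applies.
Among Baptiste and Greco, alphabetically by surname: Baptiste before Greco.
Order: Salazar, Tanaka, Szabo, Oyelaran, Vasquez, Yilmaz, Chaudhari, Baptiste, Greco.

Oyelaran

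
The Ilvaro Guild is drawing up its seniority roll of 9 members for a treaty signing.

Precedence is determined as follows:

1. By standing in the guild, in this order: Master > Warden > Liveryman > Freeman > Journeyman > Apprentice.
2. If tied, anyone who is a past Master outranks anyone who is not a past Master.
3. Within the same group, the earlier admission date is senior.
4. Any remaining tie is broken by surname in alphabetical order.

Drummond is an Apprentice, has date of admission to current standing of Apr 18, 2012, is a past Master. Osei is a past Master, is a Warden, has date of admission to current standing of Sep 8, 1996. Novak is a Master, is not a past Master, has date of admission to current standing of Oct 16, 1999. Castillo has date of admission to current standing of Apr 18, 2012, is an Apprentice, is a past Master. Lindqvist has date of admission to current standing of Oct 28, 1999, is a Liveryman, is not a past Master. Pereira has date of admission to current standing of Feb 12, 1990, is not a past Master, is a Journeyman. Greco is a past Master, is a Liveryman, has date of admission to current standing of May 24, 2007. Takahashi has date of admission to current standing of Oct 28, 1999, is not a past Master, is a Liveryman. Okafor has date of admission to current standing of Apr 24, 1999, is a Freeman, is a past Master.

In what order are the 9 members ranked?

Novak, Osei, Greco, Lindqvist, Takahashi, Okafor, Pereira, Castillo, Drummond

By standing in the guild: Novak (Master); then Osei (Warden); then Greco, Lindqvist and Takahashi (Liveryman); then Okafor (Freeman); then Pereira (Journeyman); then Castillo and Drummond (Apprentice).
Among Greco, Lindqvist and Takahashi, a past Master before not a past Master: Greco (a past Master) before Lindqvist and Takahashi (not a past Master).
Lindqvist and Takahashi both have date of admission to current standing Oct 28, 1999, so the next rule applies.
Among Lindqvist and Takahashi, alphabetically by surname: Lindqvist before Takahashi.
Castillo and Drummond are each a past Master, so the next rule applies.
Castillo and Drummond both have date of admission to current standing Apr 18, 2012, so the next rule applies.
Among Castillo and Drummond, alphabetically by surname: Castillo before Drummond.
Full order: Novak, Osei, Greco, Lindqvist, Takahashi, Okafor, Pereira, Castillo, Drummond.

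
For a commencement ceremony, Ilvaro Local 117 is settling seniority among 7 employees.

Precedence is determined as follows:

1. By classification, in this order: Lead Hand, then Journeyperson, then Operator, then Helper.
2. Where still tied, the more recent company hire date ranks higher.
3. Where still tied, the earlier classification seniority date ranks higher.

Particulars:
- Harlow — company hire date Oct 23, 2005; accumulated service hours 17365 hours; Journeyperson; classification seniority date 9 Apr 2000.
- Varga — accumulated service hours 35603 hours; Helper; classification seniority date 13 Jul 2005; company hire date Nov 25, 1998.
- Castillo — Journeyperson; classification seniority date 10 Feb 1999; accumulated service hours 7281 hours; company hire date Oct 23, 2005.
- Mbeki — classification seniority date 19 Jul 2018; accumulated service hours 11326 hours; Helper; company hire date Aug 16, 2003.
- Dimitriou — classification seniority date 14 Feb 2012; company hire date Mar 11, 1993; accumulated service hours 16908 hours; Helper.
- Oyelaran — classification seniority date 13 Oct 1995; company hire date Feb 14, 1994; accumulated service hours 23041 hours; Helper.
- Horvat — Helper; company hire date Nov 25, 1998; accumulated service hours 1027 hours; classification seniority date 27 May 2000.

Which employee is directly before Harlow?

By classification: Castillo and Harlow (Journeyperson); then Mbeki, Horvat, Varga, Oyelaran and Dimitriou (Helper).
Castillo and Harlow both have company hire date Oct 23, 2005, so the next rule applies.
Among Castillo and Harlow, by classification seniority date (earlier first): Castillo (10 Feb 1999) before Harlow (9 Apr 2000).
Among Mbeki, Horvat, Varga, Oyelaran and Dimitriou, by company hire date (later first): Mbeki (Aug 16, 2003) before Horvat and Varga (Nov 25, 1998) before Oyelaran (Feb 14, 1994) before Dimitriou (Mar 11, 1993).
Among Horvat and Varga, by classification seniority date (earlier first): Horvat (27 May 2000) before Varga (13 Jul 2005).
Order: Castillo, Harlow, Mbeki, Horvat, Varga, Oyelaran, Dimitriou.

Castillo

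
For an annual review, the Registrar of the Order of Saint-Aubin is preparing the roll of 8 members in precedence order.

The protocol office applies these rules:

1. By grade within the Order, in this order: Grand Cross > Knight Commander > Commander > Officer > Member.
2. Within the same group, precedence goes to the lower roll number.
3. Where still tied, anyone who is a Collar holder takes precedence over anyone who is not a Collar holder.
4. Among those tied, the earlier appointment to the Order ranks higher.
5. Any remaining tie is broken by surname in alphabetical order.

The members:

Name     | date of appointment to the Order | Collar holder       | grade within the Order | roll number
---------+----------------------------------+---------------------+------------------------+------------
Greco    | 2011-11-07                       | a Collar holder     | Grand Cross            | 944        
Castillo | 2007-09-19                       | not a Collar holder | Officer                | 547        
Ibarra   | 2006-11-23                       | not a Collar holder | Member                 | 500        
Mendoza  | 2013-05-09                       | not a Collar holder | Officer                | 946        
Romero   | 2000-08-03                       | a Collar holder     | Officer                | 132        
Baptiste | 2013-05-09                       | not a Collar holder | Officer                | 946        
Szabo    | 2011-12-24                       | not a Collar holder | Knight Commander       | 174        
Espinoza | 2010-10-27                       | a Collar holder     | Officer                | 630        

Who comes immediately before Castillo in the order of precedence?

By grade within the Order: Greco (Grand Cross); then Szabo (Knight Commander); then Romero, Castillo, Espinoza, Baptiste and Mendoza (Officer); then Ibarra (Member).
Among Romero, Castillo, Espinoza, Baptiste and Mendoza, by roll number (lower first): Romero (132) before Castillo (547) before Espinoza (630) before Baptiste and Mendoza (946).
Baptiste and Mendoza are each not a Collar holder, so the next rule applies.
Baptiste and Mendoza both have date of appointment to the Order 2013-05-09, so the next rule applies.
Among Baptiste and Mendoza, alphabetically by surname: Baptiste before Mendoza.
Order: Greco, Szabo, Romero, Castillo, Espinoza, Baptiste, Mendoza, Ibarra.

Romero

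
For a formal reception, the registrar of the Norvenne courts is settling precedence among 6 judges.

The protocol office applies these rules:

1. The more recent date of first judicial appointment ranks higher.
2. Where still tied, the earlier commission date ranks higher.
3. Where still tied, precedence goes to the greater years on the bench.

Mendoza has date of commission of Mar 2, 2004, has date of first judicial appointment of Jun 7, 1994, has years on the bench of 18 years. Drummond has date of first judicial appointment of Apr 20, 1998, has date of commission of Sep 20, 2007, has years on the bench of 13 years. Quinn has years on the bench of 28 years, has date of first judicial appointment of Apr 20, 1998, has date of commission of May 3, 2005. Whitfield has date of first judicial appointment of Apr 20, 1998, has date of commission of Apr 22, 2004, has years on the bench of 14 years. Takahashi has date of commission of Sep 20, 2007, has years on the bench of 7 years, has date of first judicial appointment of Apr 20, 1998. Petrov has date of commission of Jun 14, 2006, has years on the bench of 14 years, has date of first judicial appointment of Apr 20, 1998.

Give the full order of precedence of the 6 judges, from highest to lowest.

Whitfield, Quinn, Petrov, Drummond, Takahashi, Mendoza

By date of first judicial appointment (later first): Whitfield, Quinn, Petrov, Drummond and Takahashi (each Apr 20, 1998); then Mendoza (Jun 7, 1994).
Among Whitfield, Quinn, Petrov, Drummond and Takahashi, by date of commission (earlier first): Whitfield (Apr 22, 2004) before Quinn (May 3, 2005) before Petrov (Jun 14, 2006) before Drummond and Takahashi (Sep 20, 2007).
Among Drummond and Takahashi, by years on the bench (higher first): Drummond (13 years) before Takahashi (7 years).
Full order: Whitfield, Quinn, Petrov, Drummond, Takahashi, Mendoza.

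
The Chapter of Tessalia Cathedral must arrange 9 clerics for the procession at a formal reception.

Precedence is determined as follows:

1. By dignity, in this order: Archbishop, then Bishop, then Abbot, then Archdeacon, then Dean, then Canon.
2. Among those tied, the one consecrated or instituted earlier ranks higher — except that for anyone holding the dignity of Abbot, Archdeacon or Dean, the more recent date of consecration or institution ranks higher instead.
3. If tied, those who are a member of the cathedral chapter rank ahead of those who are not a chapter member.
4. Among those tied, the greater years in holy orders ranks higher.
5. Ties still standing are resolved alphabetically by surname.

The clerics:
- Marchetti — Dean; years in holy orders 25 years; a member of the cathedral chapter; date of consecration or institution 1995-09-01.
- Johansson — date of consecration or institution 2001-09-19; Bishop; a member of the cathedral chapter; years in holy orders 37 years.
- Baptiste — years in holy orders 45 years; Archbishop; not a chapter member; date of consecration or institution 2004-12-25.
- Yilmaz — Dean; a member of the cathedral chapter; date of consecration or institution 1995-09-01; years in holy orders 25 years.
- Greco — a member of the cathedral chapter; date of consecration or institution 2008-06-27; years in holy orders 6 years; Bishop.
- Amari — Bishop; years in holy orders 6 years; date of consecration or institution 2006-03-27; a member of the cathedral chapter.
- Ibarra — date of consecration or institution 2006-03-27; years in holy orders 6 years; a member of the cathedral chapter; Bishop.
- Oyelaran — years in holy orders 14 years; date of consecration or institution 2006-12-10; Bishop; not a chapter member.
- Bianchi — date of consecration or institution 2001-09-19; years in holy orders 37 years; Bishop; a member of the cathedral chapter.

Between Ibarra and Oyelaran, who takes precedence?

Ibarra

By dignity: Baptiste (Archbishop); then Bianchi, Johansson, Amari, Ibarra, Oyelaran and Greco (Bishop); then Marchetti and Yilmaz (Dean).
Among Bianchi, Johansson, Amari, Ibarra, Oyelaran and Greco, by date of consecration or institution (earlier first): Bianchi and Johansson (2001-09-19) before Amari and Ibarra (2006-03-27) before Oyelaran (2006-12-10) before Greco (2008-06-27).
Bianchi and Johansson are each a member of the cathedral chapter, so the next rule applies.
Bianchi and Johansson both have years in holy orders 37 years, so the next rule applies.
Among Bianchi and Johansson, alphabetically by surname: Bianchi before Johansson.
Amari and Ibarra are each a member of the cathedral chapter, so the next rule applies.
Amari and Ibarra both have years in holy orders 6 years, so the next rule applies.
Among Amari and Ibarra, alphabetically by surname: Amari before Ibarra.
Marchetti and Yilmaz both have date of consecration or institution 1995-09-01, so the next rule applies.
Marchetti and Yilmaz are each a member of the cathedral chapter, so the next rule applies.
Marchetti and Yilmaz both have years in holy orders 25 years, so the next rule applies.
Among Marchetti and Yilmaz, alphabetically by surname: Marchetti before Yilmaz.
So Ibarra takes precedence.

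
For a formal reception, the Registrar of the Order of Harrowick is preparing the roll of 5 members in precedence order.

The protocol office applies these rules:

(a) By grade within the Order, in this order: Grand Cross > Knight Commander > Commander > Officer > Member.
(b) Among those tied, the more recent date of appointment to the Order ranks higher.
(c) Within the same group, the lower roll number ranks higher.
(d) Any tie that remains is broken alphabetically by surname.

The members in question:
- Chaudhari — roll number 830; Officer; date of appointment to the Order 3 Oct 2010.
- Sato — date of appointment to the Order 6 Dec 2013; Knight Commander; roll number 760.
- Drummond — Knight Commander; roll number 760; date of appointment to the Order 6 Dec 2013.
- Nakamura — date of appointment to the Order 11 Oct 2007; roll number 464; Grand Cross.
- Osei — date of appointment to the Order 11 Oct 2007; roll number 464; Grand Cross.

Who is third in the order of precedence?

Drummond

By grade within the Order: Nakamura and Osei (Grand Cross); then Drummond and Sato (Knight Commander); then Chaudhari (Officer).
Nakamura and Osei both have date of appointment to the Order 11 Oct 2007, so the next rule applies.
Nakamura and Osei both have roll number 464, so the next rule applies.
Among Nakamura and Osei, alphabetically by surname: Nakamura before Osei.
Drummond and Sato both have date of appointment to the Order 6 Dec 2013, so the next rule applies.
Drummond and Sato both have roll number 760, so the next rule applies.
Among Drummond and Sato, alphabetically by surname: Drummond before Sato.
Order: Nakamura, Osei, Drummond, Sato, Chaudhari.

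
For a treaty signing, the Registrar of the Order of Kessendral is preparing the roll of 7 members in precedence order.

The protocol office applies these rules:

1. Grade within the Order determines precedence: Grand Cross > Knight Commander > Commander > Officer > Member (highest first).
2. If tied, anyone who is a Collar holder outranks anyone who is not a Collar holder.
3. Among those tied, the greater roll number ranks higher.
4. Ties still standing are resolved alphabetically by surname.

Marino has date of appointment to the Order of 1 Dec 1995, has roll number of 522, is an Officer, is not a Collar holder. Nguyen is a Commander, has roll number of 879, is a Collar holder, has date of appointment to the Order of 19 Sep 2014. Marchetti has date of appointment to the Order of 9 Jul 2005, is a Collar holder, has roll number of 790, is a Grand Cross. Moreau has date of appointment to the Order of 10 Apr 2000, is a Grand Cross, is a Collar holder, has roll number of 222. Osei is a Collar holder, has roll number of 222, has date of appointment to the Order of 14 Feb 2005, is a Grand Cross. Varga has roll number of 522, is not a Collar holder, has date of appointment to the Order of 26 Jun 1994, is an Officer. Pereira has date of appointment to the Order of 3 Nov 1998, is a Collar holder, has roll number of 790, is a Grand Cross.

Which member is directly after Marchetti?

Pereira

By grade within the Order: Marchetti, Pereira, Moreau and Osei (Grand Cross); then Nguyen (Commander); then Marino and Varga (Officer).
Marchetti, Pereira, Moreau and Osei are each a Collar holder, so the next rule applies.
Among Marchetti, Pereira, Moreau and Osei, by roll number (higher first): Marchetti and Pereira (790) before Moreau and Osei (222).
Among Marchetti and Pereira, alphabetically by surname: Marchetti before Pereira.
Among Moreau and Osei, alphabetically by surname: Moreau before Osei.
Marino and Varga are each not a Collar holder, so the next rule applies.
Marino and Varga both have roll number 522, so the next rule applies.
Among Marino and Varga, alphabetically by surname: Marino before Varga.
Order: Marchetti, Pereira, Moreau, Osei, Nguyen, Marino, Varga.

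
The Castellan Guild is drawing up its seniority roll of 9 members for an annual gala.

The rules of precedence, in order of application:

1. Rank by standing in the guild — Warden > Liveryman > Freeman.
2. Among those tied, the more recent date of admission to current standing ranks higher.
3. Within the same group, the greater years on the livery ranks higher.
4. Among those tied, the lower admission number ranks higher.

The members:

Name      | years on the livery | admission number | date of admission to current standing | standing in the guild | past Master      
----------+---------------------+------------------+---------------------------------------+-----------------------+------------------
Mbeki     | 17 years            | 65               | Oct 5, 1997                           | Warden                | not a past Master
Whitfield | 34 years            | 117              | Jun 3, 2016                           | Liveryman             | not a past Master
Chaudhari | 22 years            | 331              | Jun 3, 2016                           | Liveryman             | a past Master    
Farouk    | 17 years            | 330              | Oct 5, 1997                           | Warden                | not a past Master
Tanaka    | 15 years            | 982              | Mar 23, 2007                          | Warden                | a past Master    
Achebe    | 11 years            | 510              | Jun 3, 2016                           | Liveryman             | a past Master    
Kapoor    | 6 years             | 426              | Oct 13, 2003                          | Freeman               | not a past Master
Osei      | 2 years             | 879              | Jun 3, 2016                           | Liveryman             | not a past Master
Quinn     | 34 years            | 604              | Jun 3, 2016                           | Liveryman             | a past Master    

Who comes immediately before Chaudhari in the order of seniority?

Quinn

By standing in the guild: Tanaka, Mbeki and Farouk (Warden); then Whitfield, Quinn, Chaudhari, Achebe and Osei (Liveryman); then Kapoor (Freeman).
Among Tanaka, Mbeki and Farouk, by date of admission to current standing (later first): Tanaka (Mar 23, 2007) before Mbeki and Farouk (Oct 5, 1997).
Mbeki and Farouk both have years on the livery 17 years, so the next rule applies.
Among Mbeki and Farouk, by admission number (lower first): Mbeki (65) before Farouk (330).
Whitfield, Quinn, Chaudhari, Achebe and Osei all have date of admission to current standing Jun 3, 2016, so the next rule applies.
Among Whitfield, Quinn, Chaudhari, Achebe and Osei, by years on the livery (higher first): Whitfield and Quinn (34 years) before Chaudhari (22 years) before Achebe (11 years) before Osei (2 years).
Among Whitfield and Quinn, by admission number (lower first): Whitfield (117) before Quinn (604).
Order: Tanaka, Mbeki, Farouk, Whitfield, Quinn, Chaudhari, Achebe, Osei, Kapoor.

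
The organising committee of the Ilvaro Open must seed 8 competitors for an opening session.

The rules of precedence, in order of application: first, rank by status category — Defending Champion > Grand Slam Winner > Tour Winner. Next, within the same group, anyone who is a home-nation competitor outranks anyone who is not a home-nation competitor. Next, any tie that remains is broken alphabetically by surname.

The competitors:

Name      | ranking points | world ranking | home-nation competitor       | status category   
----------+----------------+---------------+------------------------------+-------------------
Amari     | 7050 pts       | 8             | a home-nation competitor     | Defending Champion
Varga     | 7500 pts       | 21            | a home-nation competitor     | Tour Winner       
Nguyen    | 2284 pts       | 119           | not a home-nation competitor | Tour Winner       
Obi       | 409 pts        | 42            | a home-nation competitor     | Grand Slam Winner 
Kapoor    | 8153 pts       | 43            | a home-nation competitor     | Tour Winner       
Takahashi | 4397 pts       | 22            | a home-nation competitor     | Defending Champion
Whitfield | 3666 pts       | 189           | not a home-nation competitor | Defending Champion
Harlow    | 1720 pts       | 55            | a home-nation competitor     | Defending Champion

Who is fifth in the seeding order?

By status category: Amari, Harlow, Takahashi and Whitfield (Defending Champion); then Obi (Grand Slam Winner); then Kapoor, Varga and Nguyen (Tour Winner).
Among Amari, Harlow, Takahashi and Whitfield, a home-nation competitor before not a home-nation competitor: Amari, Harlow and Takahashi (a home-nation competitor) before Whitfield (not a home-nation competitor).
Among Amari, Harlow and Takahashi, alphabetically by surname: Amari before Harlow before Takahashi.
Among Kapoor, Varga and Nguyen, a home-nation competitor before not a home-nation competitor: Kapoor and Varga (a home-nation competitor) before Nguyen (not a home-nation competitor).
Among Kapoor and Varga, alphabetically by surname: Kapoor before Varga.
Order: Amari, Harlow, Takahashi, Whitfield, Obi, Kapoor, Varga, Nguyen.

Obi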